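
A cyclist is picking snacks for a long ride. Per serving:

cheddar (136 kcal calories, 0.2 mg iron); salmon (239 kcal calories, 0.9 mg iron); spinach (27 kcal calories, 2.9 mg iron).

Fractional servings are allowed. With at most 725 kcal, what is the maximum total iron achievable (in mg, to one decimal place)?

77.9 mg

Iron per kcal: spinach 0.1074, salmon 0.003766, cheddar 0.001471.
With no serving limits, spend the whole calories allowance on spinach: 725 kcal / 27 kcal × 2.9 mg = 77.9 mg.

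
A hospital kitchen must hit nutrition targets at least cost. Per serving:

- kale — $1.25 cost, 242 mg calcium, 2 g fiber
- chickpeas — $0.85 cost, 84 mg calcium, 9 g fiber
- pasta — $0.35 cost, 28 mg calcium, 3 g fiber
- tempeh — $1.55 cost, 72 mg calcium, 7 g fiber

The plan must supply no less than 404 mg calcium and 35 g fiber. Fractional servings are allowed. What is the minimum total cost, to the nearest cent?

At the optimum either one food covers both requirements or two foods hit both targets exactly; no other combination can be cheaper.
kale only: max(404/242, 35/2) = 17.5 servings → $21.88.
chickpeas only: max(404/84, 35/9) = 4.81 servings → $4.09.
pasta only: max(404/28, 35/3) = 14.43 servings → $5.05.
tempeh only: max(404/72, 35/7) = 5.611 servings → $8.70.
kale + chickpeas with both tight: 0.3463 servings and 3.812 servings → $3.67.
kale + pasta with both tight: 0.3463 servings and 11.44 servings → $4.44.
kale + tempeh with both tight: 0.1987 servings and 4.943 servings → $7.91.
chickpeas + pasta (both tight): parallel constraints — no distinct corner.
chickpeas + tempeh: intersection lies outside the first quadrant.
pasta + tempeh with both targets exact would need a negative amount; discard.
Cheapest feasible corner: $3.67.

$3.67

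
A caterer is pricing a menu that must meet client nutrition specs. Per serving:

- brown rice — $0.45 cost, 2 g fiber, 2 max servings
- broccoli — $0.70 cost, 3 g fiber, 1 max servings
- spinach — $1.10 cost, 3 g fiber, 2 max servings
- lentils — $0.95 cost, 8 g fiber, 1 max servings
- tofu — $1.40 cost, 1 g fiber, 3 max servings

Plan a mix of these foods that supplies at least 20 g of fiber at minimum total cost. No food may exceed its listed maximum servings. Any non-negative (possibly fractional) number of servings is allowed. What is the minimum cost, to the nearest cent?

$4.38

Cost per g of fiber: lentils $0.1187, brown rice $0.2250, broccoli $0.2333, spinach $0.3667, tofu $1.4000.
Take 1 serving of lentils: +8.0 g fiber for $0.95 (total $0.95, still need 12.0 g).
Take 2 servings of brown rice: +4.0 g fiber for $0.90 (total $1.85, still need 8.0 g).
Take 1 serving of broccoli: +3.0 g fiber for $0.70 (total $2.55, still need 5.0 g).
Take 1.667 servings of spinach: +5.0 g fiber for $1.83 (total $4.38, still need 0.0 g).
Greedy by cheapest-per-g is optimal for a single linear constraint, so the minimum cost is $4.38.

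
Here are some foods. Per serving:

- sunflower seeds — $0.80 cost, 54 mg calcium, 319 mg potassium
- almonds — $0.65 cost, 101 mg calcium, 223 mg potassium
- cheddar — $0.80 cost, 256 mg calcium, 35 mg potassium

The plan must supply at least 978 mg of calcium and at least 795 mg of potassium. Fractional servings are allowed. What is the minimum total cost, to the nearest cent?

$4.11

Two binding constraints pin down two serving amounts, so the optimal mix uses at most two foods. The candidates are each food alone (scaled to the tighter of calcium/potassium) and each pair with both constraints tight.
sunflower seeds only: max(978/54, 795/319) = 18.11 servings → $14.49.
almonds only: max(978/101, 795/223) = 9.683 servings → $6.29.
cheddar only: max(978/256, 795/35) = 22.71 servings → $18.17.
sunflower seeds + almonds with both targets exact would need a negative amount; discard.
sunflower seeds + cheddar with both tight: 2.122 servings and 3.373 servings → $4.40.
almonds + cheddar with both tight: 3.161 servings and 2.573 servings → $4.11.
So the least-cost plan costs $4.11.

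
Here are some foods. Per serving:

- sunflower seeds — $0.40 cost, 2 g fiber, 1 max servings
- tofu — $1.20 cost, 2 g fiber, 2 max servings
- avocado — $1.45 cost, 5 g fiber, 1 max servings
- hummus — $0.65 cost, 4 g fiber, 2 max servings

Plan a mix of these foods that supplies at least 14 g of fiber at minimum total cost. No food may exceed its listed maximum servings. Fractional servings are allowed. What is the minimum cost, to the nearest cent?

$2.86

Cost per g of fiber: hummus $0.1625, sunflower seeds $0.2000, avocado $0.2900, tofu $0.6000.
Take 2 servings of hummus: +8.0 g fiber for $1.30 (total $1.30, still need 6.0 g).
Take 1 serving of sunflower seeds: +2.0 g fiber for $0.40 (total $1.70, still need 4.0 g).
Take 0.8 servings of avocado: +4.0 g fiber for $1.16 (total $2.86, still need 0.0 g).
Filling from the cheapest source first is optimal under one linear minimum: $2.86.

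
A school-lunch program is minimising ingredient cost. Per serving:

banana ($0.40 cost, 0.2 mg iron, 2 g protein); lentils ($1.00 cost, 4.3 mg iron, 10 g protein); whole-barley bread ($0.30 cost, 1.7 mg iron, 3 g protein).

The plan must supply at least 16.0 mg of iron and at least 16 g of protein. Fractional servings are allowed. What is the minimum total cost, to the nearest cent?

Two binding constraints pin down two serving amounts, so the optimal mix uses at most two foods. The candidates are each food alone (scaled to the tighter of iron/protein) and each pair with both constraints tight.
banana only: max(16.0/0.2, 16/2) = 80 servings → $32.00.
lentils only: max(16.0/4.3, 16/10) = 3.721 servings → $3.72.
whole-barley bread only: max(16.0/1.7, 16/3) = 9.412 servings → $2.82.
banana + lentils with both targets exact would need a negative amount; discard.
banana + whole-barley bread: intersection lies outside the first quadrant.
lentils + whole-barley bread: intersection lies outside the first quadrant.
Cheapest feasible corner: $2.82.

$2.82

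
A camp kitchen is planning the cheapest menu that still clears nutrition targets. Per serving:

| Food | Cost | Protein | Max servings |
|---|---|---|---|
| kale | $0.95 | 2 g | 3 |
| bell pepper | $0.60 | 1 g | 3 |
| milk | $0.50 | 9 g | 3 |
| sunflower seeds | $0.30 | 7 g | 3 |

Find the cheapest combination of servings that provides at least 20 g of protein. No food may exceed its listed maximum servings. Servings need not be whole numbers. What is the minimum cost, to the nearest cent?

$0.86

Cost per g of protein: sunflower seeds $0.0429, milk $0.0556, kale $0.4750, bell pepper $0.6000.
Take 2.857 servings of sunflower seeds: +20.0 g protein for $0.86 (total $0.86, still need 0.0 g).
Filling from the cheapest source first is optimal under one linear minimum: $0.86.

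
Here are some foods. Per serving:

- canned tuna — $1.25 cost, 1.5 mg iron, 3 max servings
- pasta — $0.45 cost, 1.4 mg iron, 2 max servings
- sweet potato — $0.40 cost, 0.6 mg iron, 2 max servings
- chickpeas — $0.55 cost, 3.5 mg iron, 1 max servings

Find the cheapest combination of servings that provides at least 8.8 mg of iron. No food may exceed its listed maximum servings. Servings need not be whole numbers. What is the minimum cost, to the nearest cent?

$3.33

Cost per mg of iron: chickpeas $0.1571, pasta $0.3214, sweet potato $0.6667, canned tuna $0.8333.
Take 1 serving of chickpeas: +3.5 mg iron for $0.55 (total $0.55, still need 5.3 mg).
Take 2 servings of pasta: +2.8 mg iron for $0.90 (total $1.45, still need 2.5 mg).
Take 2 servings of sweet potato: +1.2 mg iron for $0.80 (total $2.25, still need 1.3 mg).
Take 0.8667 servings of canned tuna: +1.3 mg iron for $1.08 (total $3.33, still need 0.0 mg).
Greedy by cheapest-per-mg is optimal for a single linear constraint, so the minimum cost is $3.33.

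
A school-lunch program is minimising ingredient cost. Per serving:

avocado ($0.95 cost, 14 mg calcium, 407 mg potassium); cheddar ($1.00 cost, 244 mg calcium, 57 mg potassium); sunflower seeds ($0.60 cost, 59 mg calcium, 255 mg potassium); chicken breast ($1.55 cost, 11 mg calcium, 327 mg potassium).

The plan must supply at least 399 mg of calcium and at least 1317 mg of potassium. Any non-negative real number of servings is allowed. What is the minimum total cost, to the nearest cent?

With two linear requirements the optimum uses one or two foods; enumerate the corners.
avocado only: max(399/14, 1317/407) = 28.5 servings → $27.07.
cheddar only: max(399/244, 1317/57) = 23.11 servings → $23.11.
sunflower seeds only: max(399/59, 1317/255) = 6.763 servings → $4.06.
chicken breast only: max(399/11, 1317/327) = 36.27 servings → $56.22.
avocado + cheddar with both tight: 3.031 servings and 1.461 servings → $4.34.
avocado + sunflower seeds: intersection lies outside the first quadrant.
avocado + chicken breast: the both-tight solution has a negative serving — not a feasible corner.
cheddar + sunflower seeds with both tight: 0.4085 servings and 5.073 servings → $3.45.
cheddar + chicken breast with both tight: 1.465 servings and 3.772 servings → $7.31.
sunflower seeds + chicken breast: intersection lies outside the first quadrant.
So the least-cost plan costs $3.45.

$3.45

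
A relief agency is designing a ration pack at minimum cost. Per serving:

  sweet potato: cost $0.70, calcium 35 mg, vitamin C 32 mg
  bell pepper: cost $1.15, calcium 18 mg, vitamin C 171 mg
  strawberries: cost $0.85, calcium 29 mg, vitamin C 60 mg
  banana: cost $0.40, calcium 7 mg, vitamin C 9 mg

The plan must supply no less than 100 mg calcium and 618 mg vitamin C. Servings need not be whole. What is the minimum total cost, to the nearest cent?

sweet potato only: max(100/35, 618/32) = 19.31 servings → $13.52.
bell pepper only: max(100/18, 618/171) = 5.556 servings → $6.39.
strawberries only: max(100/29, 618/60) = 10.3 servings → $8.76.
banana only: max(100/7, 618/9) = 68.67 servings → $27.47.
sweet potato + bell pepper with both tight: 1.105 servings and 3.407 servings → $4.69.
sweet potato + strawberries with both targets exact would need a negative amount; discard.
sweet potato + banana: the both-tight solution has a negative serving — not a feasible corner.
bell pepper + strawberries with both tight: 3.073 servings and 1.541 servings → $4.84.
bell pepper + banana with both tight: 3.31 servings and 5.774 servings → $6.12.
strawberries + banana: the both-tight solution has a negative serving — not a feasible corner.
So the least-cost plan costs $4.69.

$4.69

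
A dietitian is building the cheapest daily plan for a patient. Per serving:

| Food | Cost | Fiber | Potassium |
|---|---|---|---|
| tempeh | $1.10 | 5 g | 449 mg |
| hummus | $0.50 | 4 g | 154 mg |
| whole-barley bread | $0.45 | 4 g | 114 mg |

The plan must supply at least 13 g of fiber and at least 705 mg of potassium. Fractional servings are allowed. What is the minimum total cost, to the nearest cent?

$2.00

tempeh only: max(13/5, 705/449) = 2.6 servings → $2.86.
hummus only: max(13/4, 705/154) = 4.578 servings → $2.29.
whole-barley bread only: max(13/4, 705/114) = 6.184 servings → $2.78.
tempeh + hummus with both tight: 0.7973 servings and 2.253 servings → $2.00.
tempeh + whole-barley bread with both tight: 1.091 servings and 1.886 servings → $2.05.
hummus + whole-barley bread: intersection lies outside the first quadrant.
The minimum over all feasible corners is $2.00.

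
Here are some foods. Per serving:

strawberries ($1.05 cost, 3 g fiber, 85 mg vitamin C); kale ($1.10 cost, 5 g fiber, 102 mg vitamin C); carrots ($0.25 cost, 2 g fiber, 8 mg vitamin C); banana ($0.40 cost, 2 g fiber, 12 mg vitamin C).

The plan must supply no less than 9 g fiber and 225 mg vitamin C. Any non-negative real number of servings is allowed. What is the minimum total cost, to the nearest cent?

An LP optimum is at a vertex; with two nutrient constraints at most two foods are used. Check each candidate.
strawberries only: max(9/3, 225/85) = 3 servings → $3.15.
kale only: max(9/5, 225/102) = 2.206 servings → $2.43.
carrots only: max(9/2, 225/8) = 28.12 servings → $7.03.
banana only: max(9/2, 225/12) = 18.75 servings → $7.50.
strawberries + kale with both tight: 1.739 servings and 0.7563 servings → $2.66.
strawberries + carrots with both tight: 2.589 servings and 0.6164 servings → $2.87.
strawberries + banana with both tight: 2.552 servings and 0.6716 servings → $2.95.
kale + carrots with both targets exact would need a negative amount; discard.
kale + banana with both targets exact would need a negative amount; discard.
carrots + banana: intersection lies outside the first quadrant.
So the least-cost plan costs $2.43.

$2.43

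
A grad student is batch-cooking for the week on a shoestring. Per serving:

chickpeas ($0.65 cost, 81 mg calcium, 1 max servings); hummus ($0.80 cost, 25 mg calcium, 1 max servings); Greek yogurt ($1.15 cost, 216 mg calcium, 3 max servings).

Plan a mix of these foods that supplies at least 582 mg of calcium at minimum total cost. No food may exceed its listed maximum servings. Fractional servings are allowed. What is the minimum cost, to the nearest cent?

Cost per mg of calcium: Greek yogurt $0.0053, chickpeas $0.0080, hummus $0.0320.
Take 2.694 servings of Greek yogurt: +582.0 mg calcium for $3.10 (total $3.10, still need 0.0 mg).
Greedy by cheapest-per-mg is optimal for a single linear constraint, so the minimum cost is $3.10.

$3.10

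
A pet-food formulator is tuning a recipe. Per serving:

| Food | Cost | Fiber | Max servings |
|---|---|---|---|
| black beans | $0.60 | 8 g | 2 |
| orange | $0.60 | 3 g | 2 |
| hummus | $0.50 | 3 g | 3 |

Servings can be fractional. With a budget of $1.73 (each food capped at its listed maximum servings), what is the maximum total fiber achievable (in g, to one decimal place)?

Fiber per dollar: black beans 13.33, hummus 6, orange 5.
Take 2 servings of black beans: spends $1.20, +16.0 g fiber (running total 16.0 g).
Take 1.06 servings of hummus: spends $0.53, +3.2 g fiber (running total 19.2 g).
Filling greedily by fiber-per-dollar is optimal for one linear limit, giving 19.2 g.

19.2 g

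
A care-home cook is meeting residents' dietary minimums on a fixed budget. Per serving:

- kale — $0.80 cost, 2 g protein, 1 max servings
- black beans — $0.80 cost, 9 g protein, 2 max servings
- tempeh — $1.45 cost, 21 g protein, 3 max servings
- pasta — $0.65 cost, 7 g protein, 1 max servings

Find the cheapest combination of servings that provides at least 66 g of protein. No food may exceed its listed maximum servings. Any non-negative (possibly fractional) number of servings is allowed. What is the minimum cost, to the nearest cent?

Cost per g of protein: tempeh $0.0690, black beans $0.0889, pasta $0.0929, kale $0.4000.
Take 3 servings of tempeh: +63.0 g protein for $4.35 (total $4.35, still need 3.0 g).
Take 0.3333 servings of black beans: +3.0 g protein for $0.27 (total $4.62, still need 0.0 g).
Filling from the cheapest source first is optimal under one linear minimum: $4.62.

$4.62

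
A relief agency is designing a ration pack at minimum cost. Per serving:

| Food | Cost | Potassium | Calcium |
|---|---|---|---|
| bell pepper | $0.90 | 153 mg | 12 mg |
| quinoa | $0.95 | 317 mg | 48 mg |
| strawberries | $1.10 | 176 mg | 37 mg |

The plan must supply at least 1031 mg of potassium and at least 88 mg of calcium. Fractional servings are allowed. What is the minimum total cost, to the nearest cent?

$3.09

With two linear requirements the optimum uses one or two foods; enumerate the corners.
bell pepper only: max(1031/153, 88/12) = 7.333 servings → $6.60.
quinoa only: max(1031/317, 88/48) = 3.252 servings → $3.09.
strawberries only: max(1031/176, 88/37) = 5.858 servings → $6.44.
bell pepper + quinoa with both tight: 6.099 servings and 0.3085 servings → $5.78.
bell pepper + strawberries with both tight: 6.385 servings and 0.3077 servings → $6.08.
quinoa + strawberries: intersection lies outside the first quadrant.
Cheapest feasible corner: $3.09.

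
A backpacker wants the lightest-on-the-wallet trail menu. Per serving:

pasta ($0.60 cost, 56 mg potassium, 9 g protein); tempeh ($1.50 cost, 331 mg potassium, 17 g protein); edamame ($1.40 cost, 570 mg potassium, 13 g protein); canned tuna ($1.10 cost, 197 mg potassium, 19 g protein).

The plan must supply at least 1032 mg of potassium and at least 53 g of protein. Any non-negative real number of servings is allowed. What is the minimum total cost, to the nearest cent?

At the optimum either one food covers both requirements or two foods hit both targets exactly; no other combination can be cheaper.
pasta only: max(1032/56, 53/9) = 18.43 servings → $11.06.
tempeh only: max(1032/331, 53/17) = 3.118 servings → $4.68.
edamame only: max(1032/570, 53/13) = 4.077 servings → $5.71.
canned tuna only: max(1032/197, 53/19) = 5.239 servings → $5.76.
pasta + tempeh: the both-tight solution has a negative serving — not a feasible corner.
pasta + edamame with both tight: 3.815 servings and 1.436 servings → $4.30.
pasta + canned tuna: the both-tight solution has a negative serving — not a feasible corner.
tempeh + edamame with both tight: 3.118 servings and 0.0001856 servings → $4.68.
tempeh + canned tuna: the both-tight solution has a negative serving — not a feasible corner.
edamame + canned tuna with both tight: 1.109 servings and 2.031 servings → $3.79.
Cheapest feasible corner: $3.79.

$3.79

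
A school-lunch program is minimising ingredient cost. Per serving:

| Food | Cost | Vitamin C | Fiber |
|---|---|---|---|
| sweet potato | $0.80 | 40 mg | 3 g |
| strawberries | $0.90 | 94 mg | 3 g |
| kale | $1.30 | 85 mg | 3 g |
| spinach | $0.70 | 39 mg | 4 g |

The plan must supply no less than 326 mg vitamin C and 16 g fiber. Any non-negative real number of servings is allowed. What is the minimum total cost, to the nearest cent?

The cheapest plan sits at a corner of the feasible region — with two constraints it uses at most two foods.
sweet potato only: max(326/40, 16/3) = 8.15 servings → $6.52.
strawberries only: max(326/94, 16/3) = 5.333 servings → $4.80.
kale only: max(326/85, 16/3) = 5.333 servings → $6.93.
spinach only: max(326/39, 16/4) = 8.359 servings → $5.85.
sweet potato + strawberries with both tight: 3.247 servings and 2.086 servings → $4.48.
sweet potato + kale with both tight: 2.83 servings and 2.504 servings → $5.52.
sweet potato + spinach: the both-tight solution has a negative serving — not a feasible corner.
strawberries + kale with both targets exact would need a negative amount; discard.
strawberries + spinach with both tight: 2.625 servings and 2.031 servings → $3.78.
kale + spinach with both tight: 3.049 servings and 1.713 servings → $5.16.
Cheapest feasible corner: $3.78.

$3.78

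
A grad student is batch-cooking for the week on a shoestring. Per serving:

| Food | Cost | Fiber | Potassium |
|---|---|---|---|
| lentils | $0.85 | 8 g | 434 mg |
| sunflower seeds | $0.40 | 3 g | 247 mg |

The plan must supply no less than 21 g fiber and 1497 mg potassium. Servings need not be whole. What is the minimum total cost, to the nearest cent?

A basic optimal solution has at most two foods positive. Try each food alone and each pair with both targets met exactly.
lentils only: max(21/8, 1497/434) = 3.449 servings → $2.93.
sunflower seeds only: max(21/3, 1497/247) = 7 servings → $2.80.
lentils + sunflower seeds with both tight: 1.033 servings and 4.246 servings → $2.58.
The minimum over all feasible corners is $2.58.

$2.58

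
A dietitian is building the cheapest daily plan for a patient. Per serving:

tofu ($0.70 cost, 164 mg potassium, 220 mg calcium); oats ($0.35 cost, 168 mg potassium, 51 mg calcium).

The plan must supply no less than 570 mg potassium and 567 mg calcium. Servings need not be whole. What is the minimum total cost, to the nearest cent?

$2.02

Check every corner: each single food scaled to meet both minima, and each pair solved so both constraints bind.
tofu only: max(570/164, 567/220) = 3.476 servings → $2.43.
oats only: max(570/168, 567/51) = 11.12 servings → $3.89.
tofu + oats with both tight: 2.315 servings and 1.133 servings → $2.02.
So the least-cost plan costs $2.02.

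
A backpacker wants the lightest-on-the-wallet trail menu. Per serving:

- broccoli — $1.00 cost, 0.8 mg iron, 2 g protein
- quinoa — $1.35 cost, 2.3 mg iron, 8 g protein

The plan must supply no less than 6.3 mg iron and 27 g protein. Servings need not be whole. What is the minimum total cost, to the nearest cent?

For a min-cost LP with two ≥-constraints, a basic feasible solution has at most two positive variables.
broccoli only: max(6.3/0.8, 27/2) = 13.5 servings → $13.50.
quinoa only: max(6.3/2.3, 27/8) = 3.375 servings → $4.56.
broccoli + quinoa with both targets exact would need a negative amount; discard.
The minimum over all feasible corners is $4.56.

$4.56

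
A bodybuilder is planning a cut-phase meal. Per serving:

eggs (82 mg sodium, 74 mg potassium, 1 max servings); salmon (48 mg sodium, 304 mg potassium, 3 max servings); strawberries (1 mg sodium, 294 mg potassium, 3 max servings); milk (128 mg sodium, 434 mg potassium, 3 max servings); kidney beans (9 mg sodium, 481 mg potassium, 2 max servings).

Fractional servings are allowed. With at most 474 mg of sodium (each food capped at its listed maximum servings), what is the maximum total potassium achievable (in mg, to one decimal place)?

Potassium per mg sodium: strawberries 294, kidney beans 53.44, salmon 6.333, milk 3.391, eggs 0.9024.
Take 3 servings of strawberries: uses 3 mg sodium, +882.0 mg potassium (running total 882.0 mg).
Take 2 servings of kidney beans: uses 18 mg sodium, +962.0 mg potassium (running total 1844.0 mg).
Take 3 servings of salmon: uses 144 mg sodium, +912.0 mg potassium (running total 2756.0 mg).
Take 2.414 servings of milk: uses 309 mg sodium, +1047.7 mg potassium (running total 3803.7 mg).
Filling greedily by potassium-per-mg sodium is optimal for one linear limit, giving 3803.7 mg.

3803.7 mg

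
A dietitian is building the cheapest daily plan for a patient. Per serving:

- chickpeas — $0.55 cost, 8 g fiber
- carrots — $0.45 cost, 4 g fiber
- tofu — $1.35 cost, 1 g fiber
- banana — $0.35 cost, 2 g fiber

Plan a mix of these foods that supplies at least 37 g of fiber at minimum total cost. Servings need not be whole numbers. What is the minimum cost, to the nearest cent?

$2.54

Cost per g of fiber: chickpeas $0.0688, carrots $0.1125, banana $0.1750, tofu $1.3500.
With no serving limits, use only chickpeas: 37 g / 8 g = 4.625 servings × $0.55 = $2.54.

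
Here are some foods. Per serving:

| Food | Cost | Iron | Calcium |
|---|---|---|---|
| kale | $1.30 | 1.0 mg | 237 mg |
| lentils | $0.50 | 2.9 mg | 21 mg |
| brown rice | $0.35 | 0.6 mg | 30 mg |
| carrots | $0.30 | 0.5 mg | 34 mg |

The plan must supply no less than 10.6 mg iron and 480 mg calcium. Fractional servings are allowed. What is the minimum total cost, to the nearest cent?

For a min-cost LP with two ≥-constraints, a basic feasible solution has at most two positive variables.
kale only: max(10.6/1.0, 480/237) = 10.6 servings → $13.78.
lentils only: max(10.6/2.9, 480/21) = 22.86 servings → $11.43.
brown rice only: max(10.6/0.6, 480/30) = 17.67 servings → $6.18.
carrots only: max(10.6/0.5, 480/34) = 21.2 servings → $6.36.
kale + lentils with both tight: 1.755 servings and 3.05 servings → $3.81.
kale + brown rice: the both-tight solution has a negative serving — not a feasible corner.
kale + carrots: the both-tight solution has a negative serving — not a feasible corner.
lentils + brown rice with both tight: 0.4032 servings and 15.72 servings → $5.70.
lentils + carrots with both tight: 1.367 servings and 13.27 servings → $4.67.
brown rice + carrots with both targets exact would need a negative amount; discard.
Cheapest feasible corner: $3.81.

$3.81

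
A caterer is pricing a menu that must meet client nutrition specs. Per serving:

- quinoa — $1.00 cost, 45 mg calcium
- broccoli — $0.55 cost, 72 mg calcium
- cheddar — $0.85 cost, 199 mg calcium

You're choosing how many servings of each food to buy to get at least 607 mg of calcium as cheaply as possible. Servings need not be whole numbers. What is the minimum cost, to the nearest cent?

Cost per mg of calcium: cheddar $0.0043, broccoli $0.0076, quinoa $0.0222.
With no serving limits, use only cheddar: 607 mg / 199 mg = 3.05 servings × $0.85 = $2.59.

$2.59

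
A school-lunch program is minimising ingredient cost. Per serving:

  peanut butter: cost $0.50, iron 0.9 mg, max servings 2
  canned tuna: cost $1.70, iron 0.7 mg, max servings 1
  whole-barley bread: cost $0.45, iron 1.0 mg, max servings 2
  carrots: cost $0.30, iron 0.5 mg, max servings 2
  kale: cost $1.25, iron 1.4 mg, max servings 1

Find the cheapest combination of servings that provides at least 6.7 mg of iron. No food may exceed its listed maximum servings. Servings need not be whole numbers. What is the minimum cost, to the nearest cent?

Cost per mg of iron: whole-barley bread $0.4500, peanut butter $0.5556, carrots $0.6000, kale $0.8929, canned tuna $2.4286.
Take 2 servings of whole-barley bread: +2.0 mg iron for $0.90 (total $0.90, still need 4.7 mg).
Take 2 servings of peanut butter: +1.8 mg iron for $1.00 (total $1.90, still need 2.9 mg).
Take 2 servings of carrots: +1.0 mg iron for $0.60 (total $2.50, still need 1.9 mg).
Take 1 serving of kale: +1.4 mg iron for $1.25 (total $3.75, still need 0.5 mg).
Take 0.7143 servings of canned tuna: +0.5 mg iron for $1.21 (total $4.96, still need 0.0 mg).
Greedy by cheapest-per-mg is optimal for a single linear constraint, so the minimum cost is $4.96.

$4.96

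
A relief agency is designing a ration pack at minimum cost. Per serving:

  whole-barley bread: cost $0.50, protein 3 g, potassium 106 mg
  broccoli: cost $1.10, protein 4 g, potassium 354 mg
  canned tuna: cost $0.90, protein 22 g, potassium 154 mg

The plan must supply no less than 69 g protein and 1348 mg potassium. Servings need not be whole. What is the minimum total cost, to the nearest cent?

With two linear requirements the optimum uses one or two foods; enumerate the corners.
whole-barley bread only: max(69/3, 1348/106) = 23 servings → $11.50.
broccoli only: max(69/4, 1348/354) = 17.25 servings → $18.98.
canned tuna only: max(69/22, 1348/154) = 8.753 servings → $7.88.
whole-barley bread + broccoli with both targets exact would need a negative amount; discard.
whole-barley bread + canned tuna with both tight: 10.18 servings and 1.749 servings → $6.66.
broccoli + canned tuna with both tight: 2.653 servings and 2.654 servings → $5.31.
The minimum over all feasible corners is $5.31.

$5.31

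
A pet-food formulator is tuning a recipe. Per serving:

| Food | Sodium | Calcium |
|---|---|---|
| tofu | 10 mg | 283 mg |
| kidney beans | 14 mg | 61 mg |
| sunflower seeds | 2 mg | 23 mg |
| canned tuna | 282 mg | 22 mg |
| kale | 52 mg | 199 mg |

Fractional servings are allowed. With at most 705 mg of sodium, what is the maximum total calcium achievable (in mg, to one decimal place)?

Calcium per mg sodium: tofu 28.3, sunflower seeds 11.5, kidney beans 4.357, kale 3.827, canned tuna 0.07801.
With no serving limits, spend the whole sodium allowance on tofu: 705 mg / 10 mg × 283 mg = 19951.5 mg.

19951.5 mg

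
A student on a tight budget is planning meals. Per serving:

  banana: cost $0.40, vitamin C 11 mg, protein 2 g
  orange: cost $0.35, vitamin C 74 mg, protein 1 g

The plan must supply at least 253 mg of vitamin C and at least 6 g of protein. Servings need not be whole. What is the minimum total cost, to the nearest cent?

$1.68

An LP optimum is at a vertex; with two nutrient constraints at most two foods are used. Check each candidate.
banana only: max(253/11, 6/2) = 23 servings → $9.20.
orange only: max(253/74, 6/1) = 6 servings → $2.10.
banana + orange with both tight: 1.394 servings and 3.212 servings → $1.68.
Cheapest feasible corner: $1.68.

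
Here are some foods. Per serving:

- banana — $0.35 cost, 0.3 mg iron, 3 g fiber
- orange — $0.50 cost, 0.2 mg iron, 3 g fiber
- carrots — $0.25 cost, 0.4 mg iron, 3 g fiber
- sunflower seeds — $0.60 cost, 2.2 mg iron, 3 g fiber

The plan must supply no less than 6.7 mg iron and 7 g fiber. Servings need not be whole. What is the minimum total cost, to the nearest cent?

An LP optimum is at a vertex; with two nutrient constraints at most two foods are used. Check each candidate.
banana only: max(6.7/0.3, 7/3) = 22.33 servings → $7.82.
orange only: max(6.7/0.2, 7/3) = 33.5 servings → $16.75.
carrots only: max(6.7/0.4, 7/3) = 16.75 servings → $4.19.
sunflower seeds only: max(6.7/2.2, 7/3) = 3.045 servings → $1.83.
banana + orange: the both-tight solution has a negative serving — not a feasible corner.
banana + carrots with both targets exact would need a negative amount; discard.
banana + sunflower seeds with both targets exact would need a negative amount; discard.
orange + carrots: the both-tight solution has a negative serving — not a feasible corner.
orange + sunflower seeds: the both-tight solution has a negative serving — not a feasible corner.
carrots + sunflower seeds: intersection lies outside the first quadrant.
So the least-cost plan costs $1.83.

$1.83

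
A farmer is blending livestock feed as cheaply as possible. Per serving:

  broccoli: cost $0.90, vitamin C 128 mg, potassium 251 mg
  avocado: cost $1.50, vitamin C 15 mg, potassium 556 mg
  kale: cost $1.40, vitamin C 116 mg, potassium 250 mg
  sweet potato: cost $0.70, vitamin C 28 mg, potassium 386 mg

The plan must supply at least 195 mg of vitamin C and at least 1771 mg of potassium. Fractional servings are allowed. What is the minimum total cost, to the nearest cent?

broccoli only: max(195/128, 1771/251) = 7.056 servings → $6.35.
avocado only: max(195/15, 1771/556) = 13 servings → $19.50.
kale only: max(195/116, 1771/250) = 7.084 servings → $9.92.
sweet potato only: max(195/28, 1771/386) = 6.964 servings → $4.88.
broccoli + avocado with both tight: 1.214 servings and 2.637 servings → $5.05.
broccoli + kale: intersection lies outside the first quadrant.
broccoli + sweet potato with both tight: 0.606 servings and 4.194 servings → $3.48.
avocado + kale with both tight: 2.579 servings and 1.347 servings → $5.76.
avocado + sweet potato: intersection lies outside the first quadrant.
kale + sweet potato with both tight: 0.6798 servings and 4.148 servings → $3.86.
So the least-cost plan costs $3.48.

$3.48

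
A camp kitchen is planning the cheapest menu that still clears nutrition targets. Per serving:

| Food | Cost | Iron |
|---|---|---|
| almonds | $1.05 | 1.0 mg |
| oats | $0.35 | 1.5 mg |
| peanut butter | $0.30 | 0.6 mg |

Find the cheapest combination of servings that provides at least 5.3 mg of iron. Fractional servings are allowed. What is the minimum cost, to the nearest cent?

Cost per mg of iron: oats $0.2333, peanut butter $0.5000, almonds $1.0500.
With no serving limits, use only oats: 5.3 mg / 1.5 mg = 3.533 servings × $0.35 = $1.24.

$1.24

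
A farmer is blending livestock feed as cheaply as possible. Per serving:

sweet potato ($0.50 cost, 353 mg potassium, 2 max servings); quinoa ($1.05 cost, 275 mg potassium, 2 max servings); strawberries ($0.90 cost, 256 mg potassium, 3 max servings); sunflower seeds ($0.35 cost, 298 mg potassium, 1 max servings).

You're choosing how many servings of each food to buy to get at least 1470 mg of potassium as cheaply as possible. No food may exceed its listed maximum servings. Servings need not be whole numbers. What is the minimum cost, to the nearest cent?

$2.99

Cost per mg of potassium: sunflower seeds $0.0012, sweet potato $0.0014, strawberries $0.0035, quinoa $0.0038.
Take 1 serving of sunflower seeds: +298.0 mg potassium for $0.35 (total $0.35, still need 1172.0 mg).
Take 2 servings of sweet potato: +706.0 mg potassium for $1.00 (total $1.35, still need 466.0 mg).
Take 1.82 servings of strawberries: +466.0 mg potassium for $1.64 (total $2.99, still need 0.0 mg).
Greedy by cheapest-per-mg is optimal for a single linear constraint, so the minimum cost is $2.99.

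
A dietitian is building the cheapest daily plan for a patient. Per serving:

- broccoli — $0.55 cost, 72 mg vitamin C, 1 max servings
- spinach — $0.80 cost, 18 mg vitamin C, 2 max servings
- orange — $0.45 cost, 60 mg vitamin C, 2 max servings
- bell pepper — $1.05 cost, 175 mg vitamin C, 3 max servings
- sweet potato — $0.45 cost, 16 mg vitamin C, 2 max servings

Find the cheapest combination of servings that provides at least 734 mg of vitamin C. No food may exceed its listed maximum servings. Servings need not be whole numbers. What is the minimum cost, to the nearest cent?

$5.08

Cost per mg of vitamin C: bell pepper $0.0060, orange $0.0075, broccoli $0.0076, sweet potato $0.0281, spinach $0.0444.
Take 3 servings of bell pepper: +525.0 mg vitamin C for $3.15 (total $3.15, still need 209.0 mg).
Take 2 servings of orange: +120.0 mg vitamin C for $0.90 (total $4.05, still need 89.0 mg).
Take 1 serving of broccoli: +72.0 mg vitamin C for $0.55 (total $4.60, still need 17.0 mg).
Take 1.062 servings of sweet potato: +17.0 mg vitamin C for $0.48 (total $5.08, still need 0.0 mg).
Greedy by cheapest-per-mg is optimal for a single linear constraint, so the minimum cost is $5.08.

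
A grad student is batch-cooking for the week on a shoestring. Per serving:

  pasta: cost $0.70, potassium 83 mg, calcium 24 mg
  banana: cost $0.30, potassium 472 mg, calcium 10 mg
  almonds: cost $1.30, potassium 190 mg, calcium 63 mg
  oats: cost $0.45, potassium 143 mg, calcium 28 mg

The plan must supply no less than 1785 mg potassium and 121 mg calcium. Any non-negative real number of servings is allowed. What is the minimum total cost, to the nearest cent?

pasta only: max(1785/83, 121/24) = 21.51 servings → $15.05.
banana only: max(1785/472, 121/10) = 12.1 servings → $3.63.
almonds only: max(1785/190, 121/63) = 9.395 servings → $12.21.
oats only: max(1785/143, 121/28) = 12.48 servings → $5.62.
pasta + banana with both tight: 3.74 servings and 3.124 servings → $3.56.
pasta + almonds with both targets exact would need a negative amount; discard.
pasta + oats: intersection lies outside the first quadrant.
banana + almonds with both tight: 3.214 servings and 1.41 servings → $2.80.
banana + oats with both tight: 2.773 servings and 3.331 servings → $2.33.
almonds + oats: intersection lies outside the first quadrant.
The minimum over all feasible corners is $2.33.

$2.33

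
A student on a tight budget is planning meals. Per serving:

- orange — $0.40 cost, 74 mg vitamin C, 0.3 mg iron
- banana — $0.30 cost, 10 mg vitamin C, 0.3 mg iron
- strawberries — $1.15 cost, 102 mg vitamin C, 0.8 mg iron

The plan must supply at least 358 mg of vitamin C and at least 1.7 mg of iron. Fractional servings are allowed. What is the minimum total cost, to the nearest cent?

Compare the cost at each extreme point of the feasible region.
orange only: max(358/74, 1.7/0.3) = 5.667 servings → $2.27.
banana only: max(358/10, 1.7/0.3) = 35.8 servings → $10.74.
strawberries only: max(358/102, 1.7/0.8) = 3.51 servings → $4.04.
orange + banana with both tight: 4.708 servings and 0.9583 servings → $2.17.
orange + strawberries with both tight: 3.951 servings and 0.6434 servings → $2.32.
banana + strawberries with both targets exact would need a negative amount; discard.
So the least-cost plan costs $2.17.

$2.17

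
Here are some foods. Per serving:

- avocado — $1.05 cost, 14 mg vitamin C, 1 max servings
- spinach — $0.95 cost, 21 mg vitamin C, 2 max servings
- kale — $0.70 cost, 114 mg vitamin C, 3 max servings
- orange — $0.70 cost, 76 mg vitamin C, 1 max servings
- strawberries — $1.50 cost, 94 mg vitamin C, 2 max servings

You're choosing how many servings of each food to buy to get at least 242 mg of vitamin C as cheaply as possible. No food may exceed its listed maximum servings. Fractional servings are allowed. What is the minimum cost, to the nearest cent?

$1.49

Cost per mg of vitamin C: kale $0.0061, orange $0.0092, strawberries $0.0160, spinach $0.0452, avocado $0.0750.
Take 2.123 servings of kale: +242.0 mg vitamin C for $1.49 (total $1.49, still need 0.0 mg).
Greedy by cheapest-per-mg is optimal for a single linear constraint, so the minimum cost is $1.49.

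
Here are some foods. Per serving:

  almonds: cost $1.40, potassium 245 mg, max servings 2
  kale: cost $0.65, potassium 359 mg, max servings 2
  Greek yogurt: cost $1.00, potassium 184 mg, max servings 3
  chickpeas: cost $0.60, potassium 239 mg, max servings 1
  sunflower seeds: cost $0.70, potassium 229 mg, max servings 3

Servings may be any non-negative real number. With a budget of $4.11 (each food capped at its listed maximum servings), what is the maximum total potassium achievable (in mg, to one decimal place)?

1664.2 mg

Potassium per dollar: kale 552.3, chickpeas 398.3, sunflower seeds 327.1, Greek yogurt 184, almonds 175.
Take 2 servings of kale: spends $1.30, +718.0 mg potassium (running total 718.0 mg).
Take 1 serving of chickpeas: spends $0.60, +239.0 mg potassium (running total 957.0 mg).
Take 3 servings of sunflower seeds: spends $2.10, +687.0 mg potassium (running total 1644.0 mg).
Take 0.11 servings of Greek yogurt: spends $0.11, +20.2 mg potassium (running total 1664.2 mg).
Greedy by best ratio exhausts the cost allowance optimally: 1664.2 mg.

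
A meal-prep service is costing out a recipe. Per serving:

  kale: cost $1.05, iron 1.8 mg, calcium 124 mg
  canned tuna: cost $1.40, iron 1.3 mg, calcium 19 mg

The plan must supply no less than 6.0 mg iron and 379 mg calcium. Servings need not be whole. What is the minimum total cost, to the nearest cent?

$3.50

Two binding constraints pin down two serving amounts, so the optimal mix uses at most two foods. The candidates are each food alone (scaled to the tighter of iron/calcium) and each pair with both constraints tight.
kale only: max(6.0/1.8, 379/124) = 3.333 servings → $3.50.
canned tuna only: max(6.0/1.3, 379/19) = 19.95 servings → $27.93.
kale + canned tuna with both tight: 2.982 servings and 0.4866 servings → $3.81.
Cheapest feasible corner: $3.50.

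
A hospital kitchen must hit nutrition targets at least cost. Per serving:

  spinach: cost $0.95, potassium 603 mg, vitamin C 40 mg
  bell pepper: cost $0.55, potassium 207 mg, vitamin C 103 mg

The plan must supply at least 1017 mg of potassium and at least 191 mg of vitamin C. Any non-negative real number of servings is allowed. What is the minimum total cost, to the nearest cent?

$1.91

Two binding constraints pin down two serving amounts, so the optimal mix uses at most two foods. The candidates are each food alone (scaled to the tighter of potassium/vitamin C) and each pair with both constraints tight.
spinach only: max(1017/603, 191/40) = 4.775 servings → $4.54.
bell pepper only: max(1017/207, 191/103) = 4.913 servings → $2.70.
spinach + bell pepper with both tight: 1.212 servings and 1.384 servings → $1.91.
Cheapest feasible corner: $1.91.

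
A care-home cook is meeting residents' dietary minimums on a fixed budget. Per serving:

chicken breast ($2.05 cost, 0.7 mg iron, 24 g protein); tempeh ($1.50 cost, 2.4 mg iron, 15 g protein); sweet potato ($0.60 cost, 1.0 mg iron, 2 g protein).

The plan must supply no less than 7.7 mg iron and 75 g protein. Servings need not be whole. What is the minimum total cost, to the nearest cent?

$7.02

Minimising a linear cost over {iron ≥ 7.7, protein ≥ 75, servings ≥ 0} — the optimum is at a vertex, using one or two foods.
chicken breast only: max(7.7/0.7, 75/24) = 11 servings → $22.55.
tempeh only: max(7.7/2.4, 75/15) = 5 servings → $7.50.
sweet potato only: max(7.7/1.0, 75/2) = 37.5 servings → $22.50.
chicken breast + tempeh with both tight: 1.369 servings and 2.809 servings → $7.02.
chicken breast + sweet potato with both tight: 2.637 servings and 5.854 servings → $8.92.
tempeh + sweet potato with both targets exact would need a negative amount; discard.
The minimum over all feasible corners is $7.02.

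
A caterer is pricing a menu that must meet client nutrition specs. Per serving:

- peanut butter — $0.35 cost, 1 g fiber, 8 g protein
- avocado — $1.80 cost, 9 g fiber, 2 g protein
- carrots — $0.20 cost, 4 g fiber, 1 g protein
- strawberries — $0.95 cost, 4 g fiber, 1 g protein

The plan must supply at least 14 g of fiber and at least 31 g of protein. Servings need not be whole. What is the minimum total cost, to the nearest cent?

The cheapest plan sits at a corner of the feasible region — with two constraints it uses at most two foods.
peanut butter only: max(14/1, 31/8) = 14 servings → $4.90.
avocado only: max(14/9, 31/2) = 15.5 servings → $27.90.
carrots only: max(14/4, 31/1) = 31 servings → $6.20.
strawberries only: max(14/4, 31/1) = 31 servings → $29.45.
peanut butter + avocado with both tight: 3.586 servings and 1.157 servings → $3.34.
peanut butter + carrots with both tight: 3.548 servings and 2.613 servings → $1.76.
peanut butter + strawberries with both tight: 3.548 servings and 2.613 servings → $3.72.
avocado + carrots: the both-tight solution has a negative serving — not a feasible corner.
avocado + strawberries: the both-tight solution has a negative serving — not a feasible corner.
carrots + strawberries (both tight): parallel constraints — no distinct corner.
The minimum over all feasible corners is $1.76.

$1.76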